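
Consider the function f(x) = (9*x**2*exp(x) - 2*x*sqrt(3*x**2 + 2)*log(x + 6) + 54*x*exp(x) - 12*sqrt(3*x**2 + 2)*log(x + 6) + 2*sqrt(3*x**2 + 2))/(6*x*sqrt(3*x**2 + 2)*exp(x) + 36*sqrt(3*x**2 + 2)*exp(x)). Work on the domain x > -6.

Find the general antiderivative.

An antiderivative F(x) passes only if d/dx[F] lands on f(x) exactly.
Check: d/dx[sqrt(3*x**2 + 2)/2 + exp(-x)*log(x + 6)/3] = (9*x**2*exp(x) - 2*x*sqrt(3*x**2 + 2)*log(x + 6) + 54*x*exp(x) - 12*sqrt(3*x**2 + 2)*log(x + 6) + 2*sqrt(3*x**2 + 2))/(6*x*sqrt(3*x**2 + 2)*exp(x) + 36*sqrt(3*x**2 + 2)*exp(x)) = f(x).

F(x) = sqrt(3*x**2 + 2)/2 + exp(-x)*log(x + 6)/3 + C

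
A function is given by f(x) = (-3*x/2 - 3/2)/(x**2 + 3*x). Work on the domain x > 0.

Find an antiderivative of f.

An antiderivative is F(x) = -(log(x) + 2*log(x + 3))/2.

Factor the denominator (2*x*(x + 3)) and decompose: f = -1/(x + 3) - 1/(2*x); each piece integrates to a log, atan, or power term.
Check: d/dx[-(log(x) + 2*log(x + 3))/2] = (-3*x - 3)/(2*x**2 + 6*x), which equals f(x).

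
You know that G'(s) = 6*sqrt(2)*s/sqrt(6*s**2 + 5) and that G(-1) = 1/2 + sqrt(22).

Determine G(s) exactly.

G'(s) matches the chain-rule pattern g'(h)*h' with inner function h(s) = 3*s**2 + 5/2; substituting u = h(s) collapses the integral.
A general antiderivative is 2*sqrt(3*s**2 + 5/2) + C.
The condition gives C = 1/2 + sqrt(22) - (sqrt(22)) = 1/2.
So G(s) = 2*sqrt(3*s**2 + 5/2) + 1/2.
Check: d/ds[2*sqrt(3*s**2 + 5/2) + 1/2] = 6*sqrt(2)*s/sqrt(6*s**2 + 5) = G'(s).

G(s) = 2*sqrt(3*s**2 + 5/2) + 1/2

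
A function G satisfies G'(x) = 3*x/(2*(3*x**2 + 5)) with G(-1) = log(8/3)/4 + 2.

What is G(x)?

G(x) = log(x**2 + 5/3)/4 + 2

The substitution u = x**2 + 5/3 works: G'(x) is exactly (dG/du)*(du/dx) for that inner function.
A general antiderivative is log(x**2 + 5/3)/4 + C.
The condition gives C = log(8/3)/4 + 2 - (log(8/3)/4) = 2.
So G(x) = log(x**2 + 5/3)/4 + 2.
Check: d/dx[log(x**2 + 5/3)/4 + 2] = 3*x/(6*x**2 + 10), which equals G'(x).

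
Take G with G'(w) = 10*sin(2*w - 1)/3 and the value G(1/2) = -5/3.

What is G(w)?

G(w) = -5*cos(2*w - 1)/3

Since d/dw undoes antidifferentiation here, G(w) must give back the stated G'(w).
A general antiderivative is -5*cos(2*w - 1)/3 + C.
The condition gives C = -5/3 - (-5/3) = 0.
So G(w) = -5*cos(2*w - 1)/3.
Check: d/dw[-5*cos(2*w - 1)/3] = 10*sin(2*w - 1)/3 = G'(w).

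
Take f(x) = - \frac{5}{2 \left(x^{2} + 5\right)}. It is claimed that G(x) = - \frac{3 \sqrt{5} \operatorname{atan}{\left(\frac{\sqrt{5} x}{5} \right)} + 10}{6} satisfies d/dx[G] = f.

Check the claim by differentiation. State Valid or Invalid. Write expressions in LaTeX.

Valid - the claim checks out under differentiation.

d/dx[G] = - \frac{5}{2 x^{2} + 10}
This equals f(x) exactly, so the claim holds.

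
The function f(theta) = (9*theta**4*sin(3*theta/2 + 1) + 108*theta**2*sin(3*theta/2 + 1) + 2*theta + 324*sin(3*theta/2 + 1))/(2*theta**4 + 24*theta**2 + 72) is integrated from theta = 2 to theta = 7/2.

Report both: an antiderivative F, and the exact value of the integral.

Check any antiderivative F(theta) by computing F'(theta) and comparing it with f(theta).
F(theta) = (-6*theta**2*cos(3*theta/2 + 1) - 36*cos(3*theta/2 + 1) - 1)/(2*theta**2 + 12) is an antiderivative of f.
Check: d/dtheta[(-6*theta**2*cos(3*theta/2 + 1) - 36*cos(3*theta/2 + 1) - 1)/(2*theta**2 + 12)] = (9*theta**4*sin(3*theta/2 + 1) + 108*theta**2*sin(3*theta/2 + 1) + 2*theta + 324*sin(3*theta/2 + 1))/(2*theta**4 + 24*theta**2 + 72) = f(theta).
F(7/2) = -3*cos(25/4) - 2/73; F(2) = -1/20 - 3*cos(4).
Integral = F(7/2) - F(2) = -3*cos(25/4) + 3*cos(4) + 33/1460.

Antiderivative: F(theta) = (-6*theta**2*cos(3*theta/2 + 1) - 36*cos(3*theta/2 + 1) - 1)/(2*theta**2 + 12); value = -3*cos(25/4) + 3*cos(4) + 33/1460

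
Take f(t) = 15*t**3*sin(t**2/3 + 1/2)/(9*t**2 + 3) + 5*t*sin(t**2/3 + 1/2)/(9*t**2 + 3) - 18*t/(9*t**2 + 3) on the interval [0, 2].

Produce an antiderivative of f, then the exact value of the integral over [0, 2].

Antiderivative: F(t) = (-2*log(2*t**2 + 2/3) - 5*cos(t**2/3 + 1/2))/2; value = -log(26/3) + log(2/3) - 5*cos(11/6)/2 + 5*cos(1/2)/2

The integrand splits into summands that can be handled one at a time.
F(t) = (-2*log(2*t**2 + 2/3) - 5*cos(t**2/3 + 1/2))/2 is an antiderivative of f.
Check: d/dt[(-2*log(2*t**2 + 2/3) - 5*cos(t**2/3 + 1/2))/2] = (15*t**3*sin(t**2/3 + 1/2) + 5*t*sin(t**2/3 + 1/2) - 18*t)/(9*t**2 + 3), which equals f(t).
F(2) = -log(26/3) - 5*cos(11/6)/2; F(0) = -5*cos(1/2)/2 - log(2/3).
Integral = F(2) - F(0) = -log(26/3) + log(2/3) - 5*cos(11/6)/2 + 5*cos(1/2)/2.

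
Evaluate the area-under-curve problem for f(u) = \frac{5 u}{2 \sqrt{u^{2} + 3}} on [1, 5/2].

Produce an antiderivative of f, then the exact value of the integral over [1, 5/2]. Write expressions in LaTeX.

Antiderivative: F(u) = \frac{5 \sqrt{u^{2} + 3}}{2}; value = -5 + \frac{5 \sqrt{37}}{4}

The substitution w = u^{2} + 3 works: f is exactly (dF/dw)*(dw/du) for that inner function.
F(u) = \frac{5 \sqrt{u^{2} + 3}}{2} is an antiderivative of f.
Check: d/du[\frac{5 \sqrt{u^{2} + 3}}{2}] = \frac{5 u}{2 \sqrt{u^{2} + 3}} = f(u).
F(5/2) = \frac{5 \sqrt{37}}{4}; F(1) = 5.
Integral = F(5/2) - F(1) = -5 + \frac{5 \sqrt{37}}{4}.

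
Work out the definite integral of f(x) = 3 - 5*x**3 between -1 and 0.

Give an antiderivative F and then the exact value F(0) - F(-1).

Antiderivative: F(x) = -5*x**4/4 + 3*x; value = 17/4

A first test for any F(x): its x-derivative must equal f(x) identically.
F(x) = -5*x**4/4 + 3*x is an antiderivative of f.
Check: d/dx[-5*x**4/4 + 3*x] = 3 - 5*x**3 = f(x).
F(0) = 0; F(-1) = -17/4.
Integral = F(0) - F(-1) = 17/4.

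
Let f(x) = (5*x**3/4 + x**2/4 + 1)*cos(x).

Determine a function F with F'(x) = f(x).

Whatever form F(x) takes, F'(x) = f(x) is non-negotiable.
Check: d/dx[(5*x**3*sin(x) + x**2*sin(x) + 15*x**2*cos(x) - 30*x*sin(x) + 2*x*cos(x) + 2*sin(x) - 30*cos(x))/4] = 5*x**3*cos(x)/4 + x**2*cos(x)/4 + cos(x), which equals f(x).

An antiderivative is F(x) = (5*x**3*sin(x) + x**2*sin(x) + 15*x**2*cos(x) - 30*x*sin(x) + 2*x*cos(x) + 2*sin(x) - 30*cos(x))/4.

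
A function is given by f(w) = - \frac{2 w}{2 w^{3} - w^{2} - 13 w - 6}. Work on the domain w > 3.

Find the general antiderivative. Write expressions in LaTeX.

F(w) = \frac{2 \left(- 9 \log{\left(w - 3 \right)} - 5 \log{\left(w + \frac{1}{2} \right)} + 14 \log{\left(w + 2 \right)}\right)}{105} + C

Factor the denominator (\left(w - 3\right) \left(w + 2\right) \left(2 w + 1\right)) and decompose: f = - \frac{4}{21 \left(2 w + 1\right)} + \frac{4}{15 \left(w + 2\right)} - \frac{6}{35 \left(w - 3\right)}; each piece integrates to a log, atan, or power term.
Check: d/dw[\frac{2 \left(- 9 \log{\left(w - 3 \right)} - 5 \log{\left(w + \frac{1}{2} \right)} + 14 \log{\left(w + 2 \right)}\right)}{105}] = - \frac{2 w}{2 w^{3} - w^{2} - 13 w - 6} = f(w).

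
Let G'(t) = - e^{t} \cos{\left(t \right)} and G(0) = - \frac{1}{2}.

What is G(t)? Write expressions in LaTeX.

G(t) = \frac{\left(- \sin{\left(t \right)} - \cos{\left(t \right)}\right) e^{t}}{2}

Check a candidate G(t) by differentiating: d/dt[G] must match the given G'(t).
A general antiderivative is - \frac{e^{t} \sin{\left(t \right)}}{2} - \frac{e^{t} \cos{\left(t \right)}}{2} + C.
The condition gives C = - \frac{1}{2} - (- \frac{1}{2}) = 0.
So G(t) = \frac{\left(- \sin{\left(t \right)} - \cos{\left(t \right)}\right) e^{t}}{2}.
Check: d/dt[\frac{\left(- \sin{\left(t \right)} - \cos{\left(t \right)}\right) e^{t}}{2}] = - e^{t} \cos{\left(t \right)} = G'(t).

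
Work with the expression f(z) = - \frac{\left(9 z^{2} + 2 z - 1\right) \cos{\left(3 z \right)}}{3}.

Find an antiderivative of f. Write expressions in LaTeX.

Differentiate the proposed F(z) back; it has to land on f(z) exactly.
Check: d/dz[- z^{2} \sin{\left(3 z \right)} - \frac{2 z \sin{\left(3 z \right)}}{9} - \frac{2 z \cos{\left(3 z \right)}}{3} + \frac{\sin{\left(3 z \right)}}{3} - \frac{2 \cos{\left(3 z \right)}}{27}] = - 3 z^{2} \cos{\left(3 z \right)} - \frac{2 z \cos{\left(3 z \right)}}{3} + \frac{\cos{\left(3 z \right)}}{3}, which equals f(z).

An antiderivative is F(z) = - z^{2} \sin{\left(3 z \right)} - \frac{2 z \sin{\left(3 z \right)}}{9} - \frac{2 z \cos{\left(3 z \right)}}{3} + \frac{\sin{\left(3 z \right)}}{3} - \frac{2 \cos{\left(3 z \right)}}{27}.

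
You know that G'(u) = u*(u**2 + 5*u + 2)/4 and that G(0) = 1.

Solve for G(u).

A first test for any G(u): its u-derivative must equal the given G'(u).
A general antiderivative is u**4/16 + 5*u**3/12 + u**2/4 + C.
The condition gives C = 1 - (0) = 1.
So G(u) = u**4/16 + 5*u**3/12 + u**2/4 + 1.
Check: d/du[u**4/16 + 5*u**3/12 + u**2/4 + 1] = u**3/4 + 5*u**2/4 + u/2, which equals G'(u).

G(u) = u**4/16 + 5*u**3/12 + u**2/4 + 1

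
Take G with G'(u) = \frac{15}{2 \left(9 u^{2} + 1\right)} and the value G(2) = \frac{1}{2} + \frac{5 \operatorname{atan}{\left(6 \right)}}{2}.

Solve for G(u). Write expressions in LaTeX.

G(u) = \frac{5 \operatorname{atan}{\left(3 u \right)}}{2} + \frac{1}{2}

Whatever form G(u) takes, its d/du must return the stated G'(u).
A general antiderivative is \frac{5 \operatorname{atan}{\left(3 u \right)}}{2} + C.
The condition gives C = \frac{1}{2} + \frac{5 \operatorname{atan}{\left(6 \right)}}{2} - (\frac{5 \operatorname{atan}{\left(6 \right)}}{2}) = \frac{1}{2}.
So G(u) = \frac{5 \operatorname{atan}{\left(3 u \right)}}{2} + \frac{1}{2}.
Check: d/du[\frac{5 \operatorname{atan}{\left(3 u \right)}}{2} + \frac{1}{2}] = \frac{15}{18 u^{2} + 2}, which equals G'(u).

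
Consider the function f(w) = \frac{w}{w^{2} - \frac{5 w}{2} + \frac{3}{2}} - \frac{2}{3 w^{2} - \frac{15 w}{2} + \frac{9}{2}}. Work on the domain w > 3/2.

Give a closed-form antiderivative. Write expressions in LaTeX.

Factor the denominator (3 \left(w - 1\right) \left(2 w - 3\right)) and decompose: f = \frac{10}{3 \left(2 w - 3\right)} - \frac{2}{3 \left(w - 1\right)}; each piece integrates to a log, atan, or power term.
Check: d/dw[\frac{5 \log{\left(w - \frac{3}{2} \right)}}{3} - \frac{2 \log{\left(w - 1 \right)}}{3}] = \frac{6 w - 4}{6 w^{2} - 15 w + 9}, which equals f(w).

An antiderivative is F(w) = \frac{5 \log{\left(w - \frac{3}{2} \right)}}{3} - \frac{2 \log{\left(w - 1 \right)}}{3}.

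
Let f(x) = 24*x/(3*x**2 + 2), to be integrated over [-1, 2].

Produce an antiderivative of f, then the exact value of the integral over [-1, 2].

Antiderivative: F(x) = 4*log(3*x**2/2 + 1); value = -4*log(5/2) + 4*log(7)

The substitution u = 3*x**2/2 + 1 works: f is exactly (dF/du)*(du/dx) for that inner function.
F(x) = 4*log(3*x**2/2 + 1) is an antiderivative of f.
Check: d/dx[4*log(3*x**2/2 + 1)] = 24*x/(3*x**2 + 2) = f(x).
F(2) = 4*log(7); F(-1) = 4*log(5/2).
Integral = F(2) - F(-1) = -4*log(5/2) + 4*log(7).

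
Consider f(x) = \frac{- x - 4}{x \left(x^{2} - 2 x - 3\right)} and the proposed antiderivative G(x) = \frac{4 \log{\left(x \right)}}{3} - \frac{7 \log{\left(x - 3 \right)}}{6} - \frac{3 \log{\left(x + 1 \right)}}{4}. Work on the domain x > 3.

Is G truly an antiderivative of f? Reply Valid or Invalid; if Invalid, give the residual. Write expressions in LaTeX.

Invalid: d/dx[G] - f = - \frac{7}{12 x - 36}, which is not 0.

d/dx[G] = \frac{- 7 x^{2} - 19 x - 48}{12 x^{3} - 24 x^{2} - 36 x}
d/dx[G] - f(x) = - \frac{7}{12 x - 36} != 0.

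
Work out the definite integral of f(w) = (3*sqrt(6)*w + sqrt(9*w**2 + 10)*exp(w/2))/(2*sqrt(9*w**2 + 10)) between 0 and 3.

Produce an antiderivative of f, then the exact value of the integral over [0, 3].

Whatever form F(w) takes, F'(w) = f(w) is non-negotiable.
F(w) = sqrt(6)*sqrt(9*w**2 + 10)/6 + exp(w/2) is an antiderivative of f.
Check: d/dw[sqrt(6)*sqrt(9*w**2 + 10)/6 + exp(w/2)] = (3*sqrt(6)*w + sqrt(9*w**2 + 10)*exp(w/2))/(2*sqrt(9*w**2 + 10)) = f(w).
F(3) = sqrt(546)/6 + exp(3/2); F(0) = 1 + sqrt(15)/3.
Integral = F(3) - F(0) = -sqrt(15)/3 - 1 + sqrt(546)/6 + exp(3/2).

Antiderivative: F(w) = sqrt(6)*sqrt(9*w**2 + 10)/6 + exp(w/2); value = -sqrt(15)/3 - 1 + sqrt(546)/6 + exp(3/2)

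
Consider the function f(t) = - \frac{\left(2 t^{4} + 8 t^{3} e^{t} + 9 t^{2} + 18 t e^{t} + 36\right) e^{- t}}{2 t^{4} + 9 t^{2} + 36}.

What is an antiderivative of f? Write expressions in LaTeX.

An antiderivative is F(t) = \left(- e^{t} \log{\left(\frac{t^{4}}{3} + \frac{3 t^{2}}{2} + 6 \right)} + 1\right) e^{- t}.

Differentiate the proposed F(t) back; it has to land on f(t) exactly.
Check: d/dt[\left(- e^{t} \log{\left(\frac{t^{4}}{3} + \frac{3 t^{2}}{2} + 6 \right)} + 1\right) e^{- t}] = \frac{- 2 t^{4} - 8 t^{3} e^{t} - 9 t^{2} - 18 t e^{t} - 36}{2 t^{4} e^{t} + 9 t^{2} e^{t} + 36 e^{t}}, which equals f(t).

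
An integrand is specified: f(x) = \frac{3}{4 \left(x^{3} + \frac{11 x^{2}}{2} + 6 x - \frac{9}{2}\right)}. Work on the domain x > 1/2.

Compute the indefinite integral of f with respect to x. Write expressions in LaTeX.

F(x) = \frac{3 \left(2 \left(x + 3\right) \log{\left(x - \frac{1}{2} \right)} - 2 \left(x + 3\right) \log{\left(x + 3 \right)} + 7\right)}{98 \left(x + 3\right)} + C

Factor the denominator (2 \left(x + 3\right)^{2} \left(2 x - 1\right)) and decompose: f = \frac{6}{49 \left(2 x - 1\right)} - \frac{3}{49 \left(x + 3\right)} - \frac{3}{14 \left(x + 3\right)^{2}}; each piece integrates to a log, atan, or power term.
Check: d/dx[\frac{3 \left(2 \left(x + 3\right) \log{\left(x - \frac{1}{2} \right)} - 2 \left(x + 3\right) \log{\left(x + 3 \right)} + 7\right)}{98 \left(x + 3\right)}] = \frac{3}{4 x^{3} + 22 x^{2} + 24 x - 18}, which equals f(x).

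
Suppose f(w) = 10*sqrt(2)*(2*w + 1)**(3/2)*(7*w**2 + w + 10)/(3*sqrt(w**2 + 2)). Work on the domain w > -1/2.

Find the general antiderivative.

F(w) = sqrt(2)*(80*w**2*sqrt(2*w + 1)*sqrt(w**2 + 2) + 80*w*sqrt(2*w + 1)*sqrt(w**2 + 2) + 20*sqrt(2*w + 1)*sqrt(w**2 + 2))/6 + C

Recognize the product-rule pattern: f = u'v + uv' with u = 20*sqrt(w**2/2 + 1)/3, v = (2*w + 1)**(5/2), so integration by parts undoes it.
Check: d/dw[sqrt(2)*(80*w**2*sqrt(2*w + 1)*sqrt(w**2 + 2) + 80*w*sqrt(2*w + 1)*sqrt(w**2 + 2) + 20*sqrt(2*w + 1)*sqrt(w**2 + 2))/6] = (280*sqrt(2)*w**4 + 320*sqrt(2)*w**3 + 510*sqrt(2)*w**2 + 410*sqrt(2)*w + 100*sqrt(2))/(3*sqrt(2*w + 1)*sqrt(w**2 + 2)), which equals f(w).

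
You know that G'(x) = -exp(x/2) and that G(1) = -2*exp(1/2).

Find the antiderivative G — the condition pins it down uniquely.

G(x) = -2*exp(x/2)

A first test for any G(x): its x-derivative must equal the given G'(x).
A general antiderivative is -2*exp(x/2) + C.
The condition gives C = -2*exp(1/2) - (-2*exp(1/2)) = 0.
So G(x) = -2*exp(x/2).
Check: d/dx[-2*exp(x/2)] = -exp(x/2) = G'(x).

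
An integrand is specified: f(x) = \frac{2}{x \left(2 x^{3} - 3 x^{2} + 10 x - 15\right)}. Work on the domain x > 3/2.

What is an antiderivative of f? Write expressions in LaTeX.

The denominator factors as x \left(2 x - 3\right) \left(x^{2} + 5\right); partial fractions split f into directly integrable pieces: \frac{2 \left(3 x - 10\right)}{145 \left(x^{2} + 5\right)} + \frac{16}{87 \left(2 x - 3\right)} - \frac{2}{15 x}.
Check: d/dx[- \frac{2 \log{\left(x \right)}}{15} + \frac{8 \log{\left(x - \frac{3}{2} \right)}}{87} + \frac{3 \log{\left(x^{2} + 5 \right)}}{145} - \frac{4 \sqrt{5} \operatorname{atan}{\left(\frac{\sqrt{5} x}{5} \right)}}{145}] = \frac{2}{2 x^{4} - 3 x^{3} + 10 x^{2} - 15 x}, which equals f(x).

An antiderivative is F(x) = - \frac{2 \log{\left(x \right)}}{15} + \frac{8 \log{\left(x - \frac{3}{2} \right)}}{87} + \frac{3 \log{\left(x^{2} + 5 \right)}}{145} - \frac{4 \sqrt{5} \operatorname{atan}{\left(\frac{\sqrt{5} x}{5} \right)}}{145}.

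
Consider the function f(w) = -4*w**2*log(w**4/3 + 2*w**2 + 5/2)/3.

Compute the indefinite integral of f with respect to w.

Any candidate F(w) must reproduce f(w) exactly when differentiated.
Check: d/dw[4*(-3*w**3*log(w**4/3 + 2*w**2 + 5/2) + 4*w**3 - 36*w + 3*sqrt(3)*sqrt(54 - 19*sqrt(6))*atan(10*sqrt(3)*w/(sqrt(6)*sqrt(54 - 19*sqrt(6)) + 6*sqrt(54 - 19*sqrt(6)))) - 3*sqrt(3)*sqrt(19*sqrt(6) + 54)*atan(10*sqrt(3)*w/(-6*sqrt(19*sqrt(6) + 54) + sqrt(6)*sqrt(19*sqrt(6) + 54))))/27] = -4*w**2*log(w**4/3 + 2*w**2 + 5/2)/3 = f(w).

F(w) = 4*(-3*w**3*log(w**4/3 + 2*w**2 + 5/2) + 4*w**3 - 36*w + 3*sqrt(3)*sqrt(54 - 19*sqrt(6))*atan(10*sqrt(3)*w/(sqrt(6)*sqrt(54 - 19*sqrt(6)) + 6*sqrt(54 - 19*sqrt(6)))) - 3*sqrt(3)*sqrt(19*sqrt(6) + 54)*atan(10*sqrt(3)*w/(-6*sqrt(19*sqrt(6) + 54) + sqrt(6)*sqrt(19*sqrt(6) + 54))))/27 + C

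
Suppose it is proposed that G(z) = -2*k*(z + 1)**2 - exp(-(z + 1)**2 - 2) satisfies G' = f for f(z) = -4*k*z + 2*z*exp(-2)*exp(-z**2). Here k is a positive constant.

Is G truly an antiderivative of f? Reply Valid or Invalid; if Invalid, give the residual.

Invalid: d/dz[G] - f = (-4*k*exp(3)*exp(2*z)*exp(z**2) - 2*exp(1)*z*exp(2*z) + 2*z + 2)*exp(-3)*exp(-2*z)*exp(-z**2), which is not 0.

d/dz[G] = (-4*k*z*exp(3)*exp(2*z)*exp(z**2) - 4*k*exp(3)*exp(2*z)*exp(z**2) + 2*z + 2)*exp(-3)*exp(-2*z)*exp(-z**2)
d/dz[G] - f(z) = (-4*k*exp(3)*exp(2*z)*exp(z**2) - 2*exp(1)*z*exp(2*z) + 2*z + 2)*exp(-3)*exp(-2*z)*exp(-z**2) != 0.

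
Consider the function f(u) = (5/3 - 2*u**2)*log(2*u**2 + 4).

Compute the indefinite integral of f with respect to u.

Recover f(u) by differentiating a candidate F(u); any mismatch rules it out.
Check: d/du[-(6*u**3*log(2*u**2 + 4) - 4*u**3 - 15*u*log(2*u**2 + 4) + 54*u - 54*sqrt(2)*atan(sqrt(2)*u/2))/9] = -2*u**2*log(u**2 + 2) - 2*u**2*log(2) + 5*log(u**2 + 2)/3 + 5*log(2)/3, which equals f(u).

F(u) = -(6*u**3*log(2*u**2 + 4) - 4*u**3 - 15*u*log(2*u**2 + 4) + 54*u - 54*sqrt(2)*atan(sqrt(2)*u/2))/9 + C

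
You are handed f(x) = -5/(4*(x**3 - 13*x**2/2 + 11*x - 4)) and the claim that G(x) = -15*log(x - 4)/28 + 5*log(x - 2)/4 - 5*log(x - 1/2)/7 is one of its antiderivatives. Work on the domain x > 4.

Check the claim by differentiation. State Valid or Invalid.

Invalid: d/dx[G] - f = -5/(2*x**3 - 13*x**2 + 22*x - 8), which is not 0.

d/dx[G] = -15/(4*x**3 - 26*x**2 + 44*x - 16)
d/dx[G] - f(x) = -5/(2*x**3 - 13*x**2 + 22*x - 8) != 0.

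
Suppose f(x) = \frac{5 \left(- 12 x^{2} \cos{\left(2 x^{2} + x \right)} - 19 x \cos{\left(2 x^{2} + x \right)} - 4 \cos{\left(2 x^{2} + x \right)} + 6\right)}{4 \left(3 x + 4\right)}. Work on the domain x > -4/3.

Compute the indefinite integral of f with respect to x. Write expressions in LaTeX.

Recover f(x) by differentiating a candidate F(x); any mismatch rules it out.
Check: d/dx[\frac{5 \left(2 \log{\left(\frac{3 x}{2} + 2 \right)} - \sin{\left(2 x^{2} + x \right)}\right)}{4}] = \frac{- 60 x^{2} \cos{\left(2 x^{2} + x \right)} - 95 x \cos{\left(2 x^{2} + x \right)} - 20 \cos{\left(2 x^{2} + x \right)} + 30}{12 x + 16}, which equals f(x).

F(x) = \frac{5 \left(2 \log{\left(\frac{3 x}{2} + 2 \right)} - \sin{\left(2 x^{2} + x \right)}\right)}{4} + C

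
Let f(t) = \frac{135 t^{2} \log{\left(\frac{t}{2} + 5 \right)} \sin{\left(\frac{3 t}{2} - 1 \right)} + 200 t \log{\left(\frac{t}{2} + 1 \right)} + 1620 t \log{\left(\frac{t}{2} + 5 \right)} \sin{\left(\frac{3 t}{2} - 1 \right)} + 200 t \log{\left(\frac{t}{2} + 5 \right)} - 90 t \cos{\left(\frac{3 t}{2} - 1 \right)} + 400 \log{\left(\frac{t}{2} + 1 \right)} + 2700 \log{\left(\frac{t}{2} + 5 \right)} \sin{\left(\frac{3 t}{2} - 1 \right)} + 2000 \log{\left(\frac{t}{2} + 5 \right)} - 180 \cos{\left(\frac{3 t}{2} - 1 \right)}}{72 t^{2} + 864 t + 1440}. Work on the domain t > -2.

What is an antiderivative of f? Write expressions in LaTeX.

An antiderivative is F(t) = \frac{5 \left(\frac{5 \log{\left(\frac{t}{2} + 1 \right)}}{3} - \frac{3 \cos{\left(\frac{3 t}{2} - 1 \right)}}{4}\right) \log{\left(\frac{t}{2} + 5 \right)}}{3}.

f has the shape u'v + uv' for u = \frac{25 \log{\left(\frac{t}{2} + 1 \right)}}{9} - \frac{5 \cos{\left(\frac{3 t}{2} - 1 \right)}}{4} and v = \log{\left(\frac{t}{2} + 5 \right)} — it is the derivative of the product u*v.
Check: d/dt[\frac{5 \left(\frac{5 \log{\left(\frac{t}{2} + 1 \right)}}{3} - \frac{3 \cos{\left(\frac{3 t}{2} - 1 \right)}}{4}\right) \log{\left(\frac{t}{2} + 5 \right)}}{3}] = \frac{135 t^{2} \log{\left(\frac{t}{2} + 5 \right)} \sin{\left(\frac{3 t}{2} - 1 \right)} + 200 t \log{\left(\frac{t}{2} + 1 \right)} + 1620 t \log{\left(\frac{t}{2} + 5 \right)} \sin{\left(\frac{3 t}{2} - 1 \right)} + 200 t \log{\left(\frac{t}{2} + 5 \right)} - 90 t \cos{\left(\frac{3 t}{2} - 1 \right)} + 400 \log{\left(\frac{t}{2} + 1 \right)} + 2700 \log{\left(\frac{t}{2} + 5 \right)} \sin{\left(\frac{3 t}{2} - 1 \right)} + 2000 \log{\left(\frac{t}{2} + 5 \right)} - 180 \cos{\left(\frac{3 t}{2} - 1 \right)}}{72 t^{2} + 864 t + 1440} = f(t).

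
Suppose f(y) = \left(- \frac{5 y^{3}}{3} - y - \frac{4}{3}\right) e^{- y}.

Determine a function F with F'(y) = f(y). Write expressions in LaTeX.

An antiderivative is F(y) = \frac{5 y^{3} e^{- y}}{3} + 5 y^{2} e^{- y} + 11 y e^{- y} + \frac{37 e^{- y}}{3}.

Recognize the product-rule pattern: f = u'v + uv' with u = \frac{5 y^{3}}{3} + 5 y^{2} + 11 y + \frac{37}{3}, v = e^{- y}, so integration by parts undoes it.
Check: d/dy[\frac{5 y^{3} e^{- y}}{3} + 5 y^{2} e^{- y} + 11 y e^{- y} + \frac{37 e^{- y}}{3}] = \frac{\left(- 5 y^{3} - 3 y - 4\right) e^{- y}}{3}, which equals f(y).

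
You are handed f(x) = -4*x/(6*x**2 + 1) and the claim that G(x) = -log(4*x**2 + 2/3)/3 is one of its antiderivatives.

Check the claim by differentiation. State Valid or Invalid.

Valid - the claim checks out under differentiation.

d/dx[G] = -4*x/(6*x**2 + 1)
This equals f(x) exactly, so the claim holds.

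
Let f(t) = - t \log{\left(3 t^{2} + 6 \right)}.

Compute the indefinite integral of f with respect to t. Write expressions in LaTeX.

F(t) = \frac{- t^{2} \log{\left(3 t^{2} + 6 \right)} + t^{2} - 2 \log{\left(t^{2} + 2 \right)}}{2} + C

A candidate is checked by its d/dt: the result must match f(t).
Check: d/dt[\frac{- t^{2} \log{\left(3 t^{2} + 6 \right)} + t^{2} - 2 \log{\left(t^{2} + 2 \right)}}{2}] = - t \log{\left(t^{2} + 2 \right)} - t \log{\left(3 \right)}, which equals f(t).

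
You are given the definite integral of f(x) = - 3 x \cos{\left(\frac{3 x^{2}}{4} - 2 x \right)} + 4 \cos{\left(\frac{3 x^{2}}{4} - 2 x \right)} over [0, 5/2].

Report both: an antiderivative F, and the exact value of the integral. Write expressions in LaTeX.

The substitution u = \frac{3 x^{2}}{4} - 2 x works: f is exactly (dF/du)*(du/dx) for that inner function.
F(x) = - 2 \sin{\left(\frac{3 x^{2}}{4} - 2 x \right)} is an antiderivative of f.
Check: d/dx[- 2 \sin{\left(\frac{3 x^{2}}{4} - 2 x \right)}] = - 3 x \cos{\left(\frac{3 x^{2}}{4} - 2 x \right)} + 4 \cos{\left(\frac{3 x^{2}}{4} - 2 x \right)} = f(x).
F(5/2) = 2 \sin{\left(\frac{5}{16} \right)}; F(0) = 0.
Integral = F(5/2) - F(0) = 2 \sin{\left(\frac{5}{16} \right)}.

Antiderivative: F(x) = - 2 \sin{\left(\frac{3 x^{2}}{4} - 2 x \right)}; value = 2 \sin{\left(\frac{5}{16} \right)}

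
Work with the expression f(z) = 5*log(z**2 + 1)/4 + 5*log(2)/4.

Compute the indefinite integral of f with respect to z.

For F(z) to be correct the identity F'(z) - f(z) = 0 must hold.
Check: d/dz[5*(z*log(2*z**2 + 2) - 2*z + 2*atan(z))/4] = 5*log(z**2 + 1)/4 + 5*log(2)/4 = f(z).

F(z) = 5*(z*log(2*z**2 + 2) - 2*z + 2*atan(z))/4 + C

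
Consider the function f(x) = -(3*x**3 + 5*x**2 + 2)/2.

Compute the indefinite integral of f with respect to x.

F(x) = x*(-9*x**3 - 20*x**2 - 24)/24 + C

Differentiate the proposed F(x) back; it has to land on f(x) exactly.
Check: d/dx[x*(-9*x**3 - 20*x**2 - 24)/24] = -3*x**3/2 - 5*x**2/2 - 1, which equals f(x).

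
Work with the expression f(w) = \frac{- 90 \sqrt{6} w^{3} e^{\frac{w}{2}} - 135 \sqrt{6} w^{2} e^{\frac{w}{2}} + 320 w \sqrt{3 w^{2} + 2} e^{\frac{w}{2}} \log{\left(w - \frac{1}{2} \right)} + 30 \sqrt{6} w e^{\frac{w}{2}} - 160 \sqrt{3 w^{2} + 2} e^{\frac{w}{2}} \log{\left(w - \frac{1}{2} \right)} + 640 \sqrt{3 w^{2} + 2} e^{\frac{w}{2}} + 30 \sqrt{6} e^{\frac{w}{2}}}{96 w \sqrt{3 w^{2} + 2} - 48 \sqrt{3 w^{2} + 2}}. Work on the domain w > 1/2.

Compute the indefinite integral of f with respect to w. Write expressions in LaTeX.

F(w) = \frac{5 \left(- 3 \sqrt{6} \sqrt{3 w^{2} + 2} + 32 \log{\left(w - \frac{1}{2} \right)}\right) e^{\frac{w}{2}}}{24} + C

Recognize the product-rule pattern: f = u'v + uv' with u = - \frac{15 \sqrt{\frac{w^{2}}{2} + \frac{1}{3}}}{4} + \frac{20 \log{\left(w - \frac{1}{2} \right)}}{3}, v = e^{\frac{w}{2}}, so integration by parts undoes it.
Check: d/dw[\frac{5 \left(- 3 \sqrt{6} \sqrt{3 w^{2} + 2} + 32 \log{\left(w - \frac{1}{2} \right)}\right) e^{\frac{w}{2}}}{24}] = \frac{- 90 \sqrt{6} w^{3} e^{\frac{w}{2}} - 135 \sqrt{6} w^{2} e^{\frac{w}{2}} + 320 w \sqrt{3 w^{2} + 2} e^{\frac{w}{2}} \log{\left(w - \frac{1}{2} \right)} + 30 \sqrt{6} w e^{\frac{w}{2}} - 160 \sqrt{3 w^{2} + 2} e^{\frac{w}{2}} \log{\left(w - \frac{1}{2} \right)} + 640 \sqrt{3 w^{2} + 2} e^{\frac{w}{2}} + 30 \sqrt{6} e^{\frac{w}{2}}}{96 w \sqrt{3 w^{2} + 2} - 48 \sqrt{3 w^{2} + 2}} = f(w).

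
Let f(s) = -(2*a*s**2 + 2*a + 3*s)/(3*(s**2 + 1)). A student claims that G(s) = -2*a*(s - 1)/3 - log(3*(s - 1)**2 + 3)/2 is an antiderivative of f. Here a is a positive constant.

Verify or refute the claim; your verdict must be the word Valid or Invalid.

d/ds[G] = (-2*a*s**2 + 4*a*s - 4*a - 3*s + 3)/(3*s**2 - 6*s + 6)
d/ds[G] - f(s) = (-s**2 + s + 1)/(s**4 - 2*s**3 + 3*s**2 - 2*s + 2) != 0.

Invalid: d/ds[G] - f = (-s**2 + s + 1)/(s**4 - 2*s**3 + 3*s**2 - 2*s + 2), which is not 0.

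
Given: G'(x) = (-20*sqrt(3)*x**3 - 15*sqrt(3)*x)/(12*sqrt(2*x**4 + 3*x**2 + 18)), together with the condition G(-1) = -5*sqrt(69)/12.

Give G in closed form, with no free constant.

G(x) = -5*sqrt(2*x**4/3 + x**2 + 6)/4

G'(x) matches the chain-rule pattern g'(h)*h' with inner function h(x) = 2*x**4/3 + x**2 + 6; substituting u = h(x) collapses the integral.
A general antiderivative is -5*sqrt(2*x**4/3 + x**2 + 6)/4 + C.
The condition gives C = -5*sqrt(69)/12 - (-5*sqrt(69)/12) = 0.
So G(x) = -5*sqrt(2*x**4/3 + x**2 + 6)/4.
Check: d/dx[-5*sqrt(2*x**4/3 + x**2 + 6)/4] = (-20*sqrt(3)*x**3 - 15*sqrt(3)*x)/(12*sqrt(2*x**4 + 3*x**2 + 18)) = G'(x).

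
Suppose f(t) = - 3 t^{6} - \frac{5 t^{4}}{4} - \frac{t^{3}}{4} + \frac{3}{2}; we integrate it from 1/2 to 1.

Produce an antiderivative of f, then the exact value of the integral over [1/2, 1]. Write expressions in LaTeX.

The integrand splits into summands that can be handled one at a time.
F(t) = \frac{t \left(- 48 t^{6} - 28 t^{4} - 7 t^{3} + 168\right)}{112} is an antiderivative of f.
Check: d/dt[\frac{t \left(- 48 t^{6} - 28 t^{4} - 7 t^{3} + 168\right)}{112}] = - 3 t^{6} - \frac{5 t^{4}}{4} - \frac{t^{3}}{4} + \frac{3}{2} = f(t).
F(1) = \frac{85}{112}; F(1/2) = \frac{1317}{1792}.
Integral = F(1) - F(1/2) = \frac{43}{1792}.

Antiderivative: F(t) = \frac{t \left(- 48 t^{6} - 28 t^{4} - 7 t^{3} + 168\right)}{112}; value = \frac{43}{1792}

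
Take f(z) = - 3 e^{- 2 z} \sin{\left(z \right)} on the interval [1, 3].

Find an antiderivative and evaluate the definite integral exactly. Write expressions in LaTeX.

Check any antiderivative F(z) by computing F'(z) and comparing it with f(z).
F(z) = \frac{3 \left(2 \sin{\left(z \right)} + \cos{\left(z \right)}\right) e^{- 2 z}}{5} is an antiderivative of f.
Check: d/dz[\frac{3 \left(2 \sin{\left(z \right)} + \cos{\left(z \right)}\right) e^{- 2 z}}{5}] = - 3 e^{- 2 z} \sin{\left(z \right)} = f(z).
F(3) = \frac{3 \cos{\left(3 \right)}}{5 e^{6}} + \frac{6 \sin{\left(3 \right)}}{5 e^{6}}; F(1) = \frac{3 \cos{\left(1 \right)}}{5 e^{2}} + \frac{6 \sin{\left(1 \right)}}{5 e^{2}}.
Integral = F(3) - F(1) = - \frac{6 \sin{\left(1 \right)}}{5 e^{2}} - \frac{3 \cos{\left(1 \right)}}{5 e^{2}} + \frac{3 \cos{\left(3 \right)}}{5 e^{6}} + \frac{6 \sin{\left(3 \right)}}{5 e^{6}}.

Antiderivative: F(z) = \frac{3 \left(2 \sin{\left(z \right)} + \cos{\left(z \right)}\right) e^{- 2 z}}{5}; value = - \frac{6 \sin{\left(1 \right)}}{5 e^{2}} - \frac{3 \cos{\left(1 \right)}}{5 e^{2}} + \frac{3 \cos{\left(3 \right)}}{5 e^{6}} + \frac{6 \sin{\left(3 \right)}}{5 e^{6}}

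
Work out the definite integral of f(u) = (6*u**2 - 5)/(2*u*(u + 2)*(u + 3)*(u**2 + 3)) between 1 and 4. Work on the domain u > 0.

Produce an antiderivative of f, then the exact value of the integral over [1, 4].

Antiderivative: F(u) = -5*log(u)/36 - 19*log(u + 2)/28 + 49*log(u + 3)/72 + 23*log(u**2 + 3)/336 + 115*sqrt(3)*atan(sqrt(3)*u/3)/504; value = -895*log(4)/1008 - 19*log(6)/28 - 115*sqrt(3)*pi/3024 + 23*log(19)/336 + 115*sqrt(3)*atan(4*sqrt(3)/3)/504 + 19*log(3)/28 + 49*log(7)/72

Factor the denominator (2*u*(u + 2)*(u + 3)*(u**2 + 3)) and decompose: f = 23*(u + 5)/(168*(u**2 + 3)) + 49/(72*(u + 3)) - 19/(28*(u + 2)) - 5/(36*u); each piece integrates to a log, atan, or power term.
F(u) = -5*log(u)/36 - 19*log(u + 2)/28 + 49*log(u + 3)/72 + 23*log(u**2 + 3)/336 + 115*sqrt(3)*atan(sqrt(3)*u/3)/504 is an antiderivative of f.
Check: d/du[-5*log(u)/36 - 19*log(u + 2)/28 + 49*log(u + 3)/72 + 23*log(u**2 + 3)/336 + 115*sqrt(3)*atan(sqrt(3)*u/3)/504] = (6*u**2 - 5)/(2*u**5 + 10*u**4 + 18*u**3 + 30*u**2 + 36*u), which equals f(u).
F(4) = -19*log(6)/28 - 5*log(4)/36 + 23*log(19)/336 + 115*sqrt(3)*atan(4*sqrt(3)/3)/504 + 49*log(7)/72; F(1) = -19*log(3)/28 + 115*sqrt(3)*pi/3024 + 755*log(4)/1008.
Integral = F(4) - F(1) = -895*log(4)/1008 - 19*log(6)/28 - 115*sqrt(3)*pi/3024 + 23*log(19)/336 + 115*sqrt(3)*atan(4*sqrt(3)/3)/504 + 19*log(3)/28 + 49*log(7)/72.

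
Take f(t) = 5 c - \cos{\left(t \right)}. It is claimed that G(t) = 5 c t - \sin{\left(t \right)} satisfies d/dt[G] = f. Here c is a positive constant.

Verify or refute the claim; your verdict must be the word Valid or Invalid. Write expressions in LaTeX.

d/dt[G] = 5 c - \cos{\left(t \right)}
This equals f(t) exactly, so the claim holds.

Valid - the claim checks out under differentiation.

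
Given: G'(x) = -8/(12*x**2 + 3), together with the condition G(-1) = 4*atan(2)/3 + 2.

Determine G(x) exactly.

G(x) = -2*(2*atan(2*x) - 3)/3

Whatever form G(x) takes, its d/dx must return the stated G'(x).
A general antiderivative is -4*atan(2*x)/3 + C.
The condition gives C = 4*atan(2)/3 + 2 - (4*atan(2)/3) = 2.
So G(x) = -2*(2*atan(2*x) - 3)/3.
Check: d/dx[-2*(2*atan(2*x) - 3)/3] = -8/(12*x**2 + 3) = G'(x).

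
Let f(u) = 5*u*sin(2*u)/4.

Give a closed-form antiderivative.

Whatever form F(u) takes, F'(u) = f(u) is non-negotiable.
Check: d/du[-5*u*cos(2*u)/8 + 5*sin(2*u)/16] = 5*u*sin(2*u)/4 = f(u).

An antiderivative is F(u) = -5*u*cos(2*u)/8 + 5*sin(2*u)/16.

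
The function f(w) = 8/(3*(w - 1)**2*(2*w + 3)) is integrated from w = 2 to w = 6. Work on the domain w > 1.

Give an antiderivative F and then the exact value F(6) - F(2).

Antiderivative: F(w) = 8*(-2*w*log(w - 1) + 2*w*log(w + 3/2) + 2*log(w - 1) - 2*log(w + 3/2) - 5)/(75*(w - 1)); value = -16*log(5)/75 - 16*log(7/2)/75 + 32/75 + 16*log(15/2)/75

Factor the denominator (3*(w - 1)**2*(2*w + 3)) and decompose: f = 32/(75*(2*w + 3)) - 16/(75*(w - 1)) + 8/(15*(w - 1)**2); each piece integrates to a log, atan, or power term.
F(w) = 8*(-2*w*log(w - 1) + 2*w*log(w + 3/2) + 2*log(w - 1) - 2*log(w + 3/2) - 5)/(75*(w - 1)) is an antiderivative of f.
Check: d/dw[8*(-2*w*log(w - 1) + 2*w*log(w + 3/2) + 2*log(w - 1) - 2*log(w + 3/2) - 5)/(75*(w - 1))] = 8/(6*w**3 - 3*w**2 - 12*w + 9), which equals f(w).
F(6) = -16*log(5)/75 - 8/75 + 16*log(15/2)/75; F(2) = -8/15 + 16*log(7/2)/75.
Integral = F(6) - F(2) = -16*log(5)/75 - 16*log(7/2)/75 + 32/75 + 16*log(15/2)/75.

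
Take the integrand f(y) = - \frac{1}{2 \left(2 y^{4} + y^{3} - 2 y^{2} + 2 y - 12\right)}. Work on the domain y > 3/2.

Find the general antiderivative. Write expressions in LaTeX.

The denominator factors as 2 \left(y + 2\right) \left(2 y - 3\right) \left(y^{2} + 2\right); partial fractions split f into directly integrable pieces: \frac{y + 10}{204 \left(y^{2} + 2\right)} - \frac{4}{119 \left(2 y - 3\right)} + \frac{1}{84 \left(y + 2\right)}.
Check: d/dy[- \frac{2 \log{\left(y - \frac{3}{2} \right)}}{119} + \frac{\log{\left(y + 2 \right)}}{84} + \frac{\log{\left(y^{2} + 2 \right)}}{408} + \frac{5 \sqrt{2} \operatorname{atan}{\left(\frac{\sqrt{2} y}{2} \right)}}{204}] = - \frac{1}{4 y^{4} + 2 y^{3} - 4 y^{2} + 4 y - 24}, which equals f(y).

F(y) = - \frac{2 \log{\left(y - \frac{3}{2} \right)}}{119} + \frac{\log{\left(y + 2 \right)}}{84} + \frac{\log{\left(y^{2} + 2 \right)}}{408} + \frac{5 \sqrt{2} \operatorname{atan}{\left(\frac{\sqrt{2} y}{2} \right)}}{204} + C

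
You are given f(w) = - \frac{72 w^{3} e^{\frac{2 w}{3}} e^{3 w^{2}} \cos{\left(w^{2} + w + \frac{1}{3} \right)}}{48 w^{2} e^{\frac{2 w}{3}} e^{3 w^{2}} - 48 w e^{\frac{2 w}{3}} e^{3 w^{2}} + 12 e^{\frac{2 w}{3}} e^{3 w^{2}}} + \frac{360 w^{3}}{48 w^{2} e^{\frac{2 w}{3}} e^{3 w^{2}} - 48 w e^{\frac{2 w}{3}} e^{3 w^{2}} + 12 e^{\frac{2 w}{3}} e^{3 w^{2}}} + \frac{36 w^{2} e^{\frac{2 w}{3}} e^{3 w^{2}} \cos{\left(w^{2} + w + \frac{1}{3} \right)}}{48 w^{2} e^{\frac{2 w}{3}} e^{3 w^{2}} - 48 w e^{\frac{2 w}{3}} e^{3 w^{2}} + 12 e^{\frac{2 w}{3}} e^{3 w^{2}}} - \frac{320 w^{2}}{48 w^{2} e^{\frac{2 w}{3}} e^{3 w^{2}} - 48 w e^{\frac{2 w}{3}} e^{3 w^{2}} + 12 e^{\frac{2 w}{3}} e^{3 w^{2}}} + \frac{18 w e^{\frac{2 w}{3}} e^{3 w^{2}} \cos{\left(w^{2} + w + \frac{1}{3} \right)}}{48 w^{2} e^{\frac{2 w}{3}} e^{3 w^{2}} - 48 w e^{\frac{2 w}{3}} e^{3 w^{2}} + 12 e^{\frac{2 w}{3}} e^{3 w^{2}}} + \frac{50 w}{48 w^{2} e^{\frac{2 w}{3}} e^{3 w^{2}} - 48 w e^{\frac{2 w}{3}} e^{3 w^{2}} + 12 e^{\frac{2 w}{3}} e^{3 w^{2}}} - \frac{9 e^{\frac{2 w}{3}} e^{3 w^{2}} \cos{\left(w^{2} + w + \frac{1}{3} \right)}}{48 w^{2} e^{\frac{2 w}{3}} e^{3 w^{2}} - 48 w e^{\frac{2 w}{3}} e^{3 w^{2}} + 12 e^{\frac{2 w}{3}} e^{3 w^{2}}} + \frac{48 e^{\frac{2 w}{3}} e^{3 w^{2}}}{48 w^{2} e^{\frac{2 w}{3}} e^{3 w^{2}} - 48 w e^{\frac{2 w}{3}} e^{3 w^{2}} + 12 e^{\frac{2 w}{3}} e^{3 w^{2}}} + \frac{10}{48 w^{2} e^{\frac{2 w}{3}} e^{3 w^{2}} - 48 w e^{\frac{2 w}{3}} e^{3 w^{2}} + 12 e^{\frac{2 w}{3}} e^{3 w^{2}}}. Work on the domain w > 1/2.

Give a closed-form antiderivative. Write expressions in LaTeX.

Integrate term by term and add the pieces.
Check: d/dw[- \frac{6 w \sin{\left(w^{2} + w + \frac{1}{3} \right)} + 10 w e^{- \frac{2 w}{3}} e^{- 3 w^{2}} - 3 \sin{\left(w^{2} + w + \frac{1}{3} \right)} + 8 - 5 e^{- \frac{2 w}{3}} e^{- 3 w^{2}}}{4 \left(2 w - 1\right)}] = \frac{- 72 w^{3} e^{\frac{2 w}{3}} e^{3 w^{2}} \cos{\left(w^{2} + w + \frac{1}{3} \right)} + 360 w^{3} + 36 w^{2} e^{\frac{2 w}{3}} e^{3 w^{2}} \cos{\left(w^{2} + w + \frac{1}{3} \right)} - 320 w^{2} + 18 w e^{\frac{2 w}{3}} e^{3 w^{2}} \cos{\left(w^{2} + w + \frac{1}{3} \right)} + 50 w - 9 e^{\frac{2 w}{3}} e^{3 w^{2}} \cos{\left(w^{2} + w + \frac{1}{3} \right)} + 48 e^{\frac{2 w}{3}} e^{3 w^{2}} + 10}{48 w^{2} e^{\frac{2 w}{3}} e^{3 w^{2}} - 48 w e^{\frac{2 w}{3}} e^{3 w^{2}} + 12 e^{\frac{2 w}{3}} e^{3 w^{2}}}, which equals f(w).

An antiderivative is F(w) = - \frac{6 w \sin{\left(w^{2} + w + \frac{1}{3} \right)} + 10 w e^{- \frac{2 w}{3}} e^{- 3 w^{2}} - 3 \sin{\left(w^{2} + w + \frac{1}{3} \right)} + 8 - 5 e^{- \frac{2 w}{3}} e^{- 3 w^{2}}}{4 \left(2 w - 1\right)}.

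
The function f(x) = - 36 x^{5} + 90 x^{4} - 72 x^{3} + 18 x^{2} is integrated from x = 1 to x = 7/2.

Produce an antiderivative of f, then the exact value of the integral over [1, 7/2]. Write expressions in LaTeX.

Antiderivative: F(x) = - 6 x^{3} \left(x - 1\right)^{3}; value = - \frac{128625}{32}

f matches the chain-rule pattern g'(h)*h' with inner function h(x) = 2 x^{2} - 2 x; substituting u = h(x) collapses the integral.
F(x) = - 6 x^{3} \left(x - 1\right)^{3} is an antiderivative of f.
Check: d/dx[- 6 x^{3} \left(x - 1\right)^{3}] = - 36 x^{5} + 90 x^{4} - 72 x^{3} + 18 x^{2} = f(x).
F(7/2) = - \frac{128625}{32}; F(1) = 0.
Integral = F(7/2) - F(1) = - \frac{128625}{32}.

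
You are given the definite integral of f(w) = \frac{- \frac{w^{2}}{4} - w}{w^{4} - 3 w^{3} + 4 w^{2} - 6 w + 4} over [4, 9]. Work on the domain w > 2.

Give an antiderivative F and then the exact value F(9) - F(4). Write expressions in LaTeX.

The denominator factors as 4 \left(w - 2\right) \left(w - 1\right) \left(w^{2} + 2\right); partial fractions split f into directly integrable pieces: \frac{w + 4}{12 \left(w^{2} + 2\right)} + \frac{5}{12 \left(w - 1\right)} - \frac{1}{2 \left(w - 2\right)}.
F(w) = - \frac{\log{\left(w - 2 \right)}}{2} + \frac{5 \log{\left(w - 1 \right)}}{12} + \frac{\log{\left(w^{2} + 2 \right)}}{24} + \frac{\sqrt{2} \operatorname{atan}{\left(\frac{\sqrt{2} w}{2} \right)}}{6} is an antiderivative of f.
Check: d/dw[- \frac{\log{\left(w - 2 \right)}}{2} + \frac{5 \log{\left(w - 1 \right)}}{12} + \frac{\log{\left(w^{2} + 2 \right)}}{24} + \frac{\sqrt{2} \operatorname{atan}{\left(\frac{\sqrt{2} w}{2} \right)}}{6}] = \frac{- w^{2} - 4 w}{4 w^{4} - 12 w^{3} + 16 w^{2} - 24 w + 16}, which equals f(w).
F(9) = - \frac{\log{\left(7 \right)}}{2} + \frac{\log{\left(83 \right)}}{24} + \frac{\sqrt{2} \operatorname{atan}{\left(\frac{9 \sqrt{2}}{2} \right)}}{6} + \frac{5 \log{\left(8 \right)}}{12}; F(4) = - \frac{\log{\left(2 \right)}}{2} + \frac{\log{\left(18 \right)}}{24} + \frac{\sqrt{2} \operatorname{atan}{\left(2 \sqrt{2} \right)}}{6} + \frac{5 \log{\left(3 \right)}}{12}.
Integral = F(9) - F(4) = - \frac{\log{\left(7 \right)}}{2} - \frac{5 \log{\left(3 \right)}}{12} - \frac{\sqrt{2} \operatorname{atan}{\left(2 \sqrt{2} \right)}}{6} - \frac{\log{\left(18 \right)}}{24} + \frac{\log{\left(83 \right)}}{24} + \frac{\sqrt{2} \operatorname{atan}{\left(\frac{9 \sqrt{2}}{2} \right)}}{6} + \frac{\log{\left(2 \right)}}{2} + \frac{5 \log{\left(8 \right)}}{12}.

Antiderivative: F(w) = - \frac{\log{\left(w - 2 \right)}}{2} + \frac{5 \log{\left(w - 1 \right)}}{12} + \frac{\log{\left(w^{2} + 2 \right)}}{24} + \frac{\sqrt{2} \operatorname{atan}{\left(\frac{\sqrt{2} w}{2} \right)}}{6}; value = - \frac{\log{\left(7 \right)}}{2} - \frac{5 \log{\left(3 \right)}}{12} - \frac{\sqrt{2} \operatorname{atan}{\left(2 \sqrt{2} \right)}}{6} - \frac{\log{\left(18 \right)}}{24} + \frac{\log{\left(83 \right)}}{24} + \frac{\sqrt{2} \operatorname{atan}{\left(\frac{9 \sqrt{2}}{2} \right)}}{6} + \frac{\log{\left(2 \right)}}{2} + \frac{5 \log{\left(8 \right)}}{12}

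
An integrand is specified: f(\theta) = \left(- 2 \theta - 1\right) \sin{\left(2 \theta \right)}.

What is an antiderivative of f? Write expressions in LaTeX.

Any candidate F(\theta) must reproduce f(\theta) exactly when differentiated.
Check: d/d\theta[\theta \cos{\left(2 \theta \right)} - \frac{\sin{\left(2 \theta \right)}}{2} + \frac{\cos{\left(2 \theta \right)}}{2}] = - 2 \theta \sin{\left(2 \theta \right)} - \sin{\left(2 \theta \right)}, which equals f(\theta).

An antiderivative is F(\theta) = \theta \cos{\left(2 \theta \right)} - \frac{\sin{\left(2 \theta \right)}}{2} + \frac{\cos{\left(2 \theta \right)}}{2}.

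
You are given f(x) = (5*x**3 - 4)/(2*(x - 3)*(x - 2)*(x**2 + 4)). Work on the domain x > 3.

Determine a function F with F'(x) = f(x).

The denominator factors as 2*(x - 3)*(x - 2)*(x**2 + 4); partial fractions split f into directly integrable pieces: -(15*x - 98)/(52*(x**2 + 4)) - 9/(4*(x - 2)) + 131/(26*(x - 3)).
Check: d/dx[131*log(x - 3)/26 - 9*log(x - 2)/4 - 15*log(x**2 + 4)/104 + 49*atan(x/2)/52] = (5*x**3 - 4)/(2*x**4 - 10*x**3 + 20*x**2 - 40*x + 48), which equals f(x).

An antiderivative is F(x) = 131*log(x - 3)/26 - 9*log(x - 2)/4 - 15*log(x**2 + 4)/104 + 49*atan(x/2)/52.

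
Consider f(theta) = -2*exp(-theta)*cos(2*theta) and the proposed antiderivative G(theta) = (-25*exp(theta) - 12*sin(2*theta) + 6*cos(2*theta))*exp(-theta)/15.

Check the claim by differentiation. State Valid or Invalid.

d/dtheta[G] = -2*exp(-theta)*cos(2*theta)
This equals f(theta) exactly, so the claim holds.

Valid: G'(theta) = f(theta).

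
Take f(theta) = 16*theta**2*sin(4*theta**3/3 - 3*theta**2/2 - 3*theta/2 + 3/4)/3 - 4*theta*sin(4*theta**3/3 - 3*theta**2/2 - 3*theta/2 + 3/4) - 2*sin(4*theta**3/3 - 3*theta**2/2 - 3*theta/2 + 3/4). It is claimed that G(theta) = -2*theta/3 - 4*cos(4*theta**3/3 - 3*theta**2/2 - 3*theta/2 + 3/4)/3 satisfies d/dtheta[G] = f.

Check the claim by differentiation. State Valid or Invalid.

d/dtheta[G] = 16*theta**2*sin(4*theta**3/3 - 3*theta**2/2 - 3*theta/2 + 3/4)/3 - 4*theta*sin(4*theta**3/3 - 3*theta**2/2 - 3*theta/2 + 3/4) - 2*sin(4*theta**3/3 - 3*theta**2/2 - 3*theta/2 + 3/4) - 2/3
d/dtheta[G] - f(theta) = -2/3 != 0.

Invalid: d/dtheta[G] - f = -2/3, which is not 0.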